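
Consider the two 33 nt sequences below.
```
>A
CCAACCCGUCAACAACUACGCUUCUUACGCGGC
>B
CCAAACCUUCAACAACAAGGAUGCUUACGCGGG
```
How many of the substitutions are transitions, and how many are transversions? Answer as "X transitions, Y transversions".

Mismatches (1-based):
base 5: C→A (pyrimidine→purine, transversion)
base 8: G→U (purine→pyrimidine, transversion)
base 17: U→A (pyrimidine→purine, transversion)
base 19: C→G (pyrimidine→purine, transversion)
base 21: C→A (pyrimidine→purine, transversion)
base 23: U→G (pyrimidine→purine, transversion)
base 33: C→G (pyrimidine→purine, transversion)

0 transitions, 7 transversions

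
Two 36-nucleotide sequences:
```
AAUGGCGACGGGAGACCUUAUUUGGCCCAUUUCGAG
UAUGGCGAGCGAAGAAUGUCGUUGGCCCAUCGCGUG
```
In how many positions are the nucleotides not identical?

12

Comparing position by position, 12 positions differ: 1 (A/U), 9 (C/G), 10 (G/C), 12 (G/A), 16 (C/A), 17 (C/U), 18 (U/G), 20 (A/C), 21 (U/G), 31 (U/C), 32 (U/G), 35 (A/U).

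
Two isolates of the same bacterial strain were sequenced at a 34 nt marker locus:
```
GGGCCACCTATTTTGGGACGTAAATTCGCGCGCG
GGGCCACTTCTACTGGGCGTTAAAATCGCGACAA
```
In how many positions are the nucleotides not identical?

12

The sequences differ at positions 8, 10, 12, 13, 18, 19, 20, 25, 31, 32, 33, 34 (1-based) — 12 in total.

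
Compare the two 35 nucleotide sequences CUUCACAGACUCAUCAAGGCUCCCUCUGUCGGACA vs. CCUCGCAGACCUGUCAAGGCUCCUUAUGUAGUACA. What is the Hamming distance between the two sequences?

9

Comparing position by position, 9 bases differ: 2 (U/C), 5 (A/G), 11 (U/C), 12 (C/U), 13 (A/G), 24 (C/U), 26 (C/A), 30 (C/A), 32 (G/U).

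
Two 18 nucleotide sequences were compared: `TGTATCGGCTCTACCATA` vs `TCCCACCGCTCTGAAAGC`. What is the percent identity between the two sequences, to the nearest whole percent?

Mismatches at positions 2, 3, 4, 5, 7, 13, 14, 15, 17, 18 (1-based): 10 of 18.
Identical positions: 8/18 = 44.44% → 44%.

44%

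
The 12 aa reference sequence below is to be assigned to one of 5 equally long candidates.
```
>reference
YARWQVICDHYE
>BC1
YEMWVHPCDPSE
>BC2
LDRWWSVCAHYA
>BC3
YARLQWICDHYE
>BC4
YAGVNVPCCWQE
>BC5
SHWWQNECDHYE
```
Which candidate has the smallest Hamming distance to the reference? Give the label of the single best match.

BC3

BC1 differs at 7 residues; BC2 differs at 7 residues; BC3 differs at 2 residues; BC4 differs at 7 residues; BC5 differs at 5 residues. The closest is BC3.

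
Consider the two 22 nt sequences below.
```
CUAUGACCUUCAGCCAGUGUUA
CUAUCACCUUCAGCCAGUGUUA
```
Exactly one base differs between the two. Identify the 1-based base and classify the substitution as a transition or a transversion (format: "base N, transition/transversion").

base 5, transversion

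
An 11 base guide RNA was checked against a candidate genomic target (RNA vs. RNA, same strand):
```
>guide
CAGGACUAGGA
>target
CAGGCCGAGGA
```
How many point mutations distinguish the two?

2

Mismatches (1-based): base 5: A→C; base 7: U→G.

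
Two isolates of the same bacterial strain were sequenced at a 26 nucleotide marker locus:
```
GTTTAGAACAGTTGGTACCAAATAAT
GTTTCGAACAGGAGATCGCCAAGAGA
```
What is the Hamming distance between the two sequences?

Comparing position by position, 10 sites differ: 5 (A/C), 12 (T/G), 13 (T/A), 15 (G/A), 17 (A/C), 18 (C/G), 20 (A/C), 23 (T/G), 25 (A/G), 26 (T/A).

10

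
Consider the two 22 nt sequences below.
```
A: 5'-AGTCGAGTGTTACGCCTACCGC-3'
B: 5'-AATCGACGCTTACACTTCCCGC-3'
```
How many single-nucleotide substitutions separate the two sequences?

Mismatches (1-based): position 2: G→A; position 7: G→C; position 8: T→G; position 9: G→C; position 14: G→A; position 16: C→T; position 18: A→C.

7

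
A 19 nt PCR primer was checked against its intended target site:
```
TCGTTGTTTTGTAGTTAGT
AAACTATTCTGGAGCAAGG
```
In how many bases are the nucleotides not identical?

Comparing position by position, 10 bases differ: 1 (T/A), 2 (C/A), 3 (G/A), 4 (T/C), 6 (G/A), 9 (T/C), 12 (T/G), 15 (T/C), 16 (T/A), 19 (T/G).

10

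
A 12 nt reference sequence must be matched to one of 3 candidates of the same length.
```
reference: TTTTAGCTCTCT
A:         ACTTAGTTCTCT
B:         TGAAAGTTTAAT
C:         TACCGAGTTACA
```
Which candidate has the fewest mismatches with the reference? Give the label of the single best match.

A differs at 3 bases; B differs at 7 bases; C differs at 9 bases. The closest is A.

A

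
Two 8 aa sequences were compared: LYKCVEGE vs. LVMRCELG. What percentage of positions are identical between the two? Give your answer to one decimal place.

Mismatches at positions 2, 3, 4, 5, 7, 8 (1-based): 6 of 8.
Identical positions: 2/8 = 25% → 25.0%.

25.0%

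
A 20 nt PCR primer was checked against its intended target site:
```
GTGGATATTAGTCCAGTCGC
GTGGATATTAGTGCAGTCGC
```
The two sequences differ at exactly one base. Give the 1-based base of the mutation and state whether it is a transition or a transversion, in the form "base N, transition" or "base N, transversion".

base 13, transversion

Base 13 changes C→G. C is a pyrimidine and G is a purine, so this is a transversion.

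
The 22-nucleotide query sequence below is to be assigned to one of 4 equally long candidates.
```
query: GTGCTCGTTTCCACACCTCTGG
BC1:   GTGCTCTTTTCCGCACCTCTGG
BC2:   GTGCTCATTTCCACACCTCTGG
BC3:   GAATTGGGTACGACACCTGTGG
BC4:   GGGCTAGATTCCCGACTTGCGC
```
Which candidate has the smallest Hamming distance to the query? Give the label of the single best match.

BC1 differs at 2 bases; BC2 differs at 1 base; BC3 differs at 8 bases; BC4 differs at 9 bases. The closest is BC2.

BC2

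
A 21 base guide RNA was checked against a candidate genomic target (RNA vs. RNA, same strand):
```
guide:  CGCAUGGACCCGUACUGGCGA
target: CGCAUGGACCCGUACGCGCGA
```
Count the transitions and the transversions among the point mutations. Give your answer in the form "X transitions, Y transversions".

Mismatches (1-based):
position 16: U→G (pyrimidine→purine, transversion)
position 17: G→C (purine→pyrimidine, transversion)

0 transitions, 2 transversions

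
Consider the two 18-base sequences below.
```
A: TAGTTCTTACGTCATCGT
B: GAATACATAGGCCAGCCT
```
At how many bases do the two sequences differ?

Comparing position by position, 8 bases differ: 1 (T/G), 3 (G/A), 5 (T/A), 7 (T/A), 10 (C/G), 12 (T/C), 15 (T/G), 17 (G/C).

8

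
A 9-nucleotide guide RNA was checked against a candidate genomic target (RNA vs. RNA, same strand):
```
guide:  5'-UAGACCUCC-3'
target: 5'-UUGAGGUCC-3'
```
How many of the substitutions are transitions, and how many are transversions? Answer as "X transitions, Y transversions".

0 transitions, 3 transversions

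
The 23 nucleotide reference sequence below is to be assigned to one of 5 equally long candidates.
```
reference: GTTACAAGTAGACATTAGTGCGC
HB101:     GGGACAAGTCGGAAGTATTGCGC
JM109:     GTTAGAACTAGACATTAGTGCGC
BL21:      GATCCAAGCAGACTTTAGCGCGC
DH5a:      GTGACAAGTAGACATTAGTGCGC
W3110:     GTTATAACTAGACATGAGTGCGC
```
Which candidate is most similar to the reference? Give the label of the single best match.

DH5a

Hamming distances to reference — HB101: 7; JM109: 2; BL21: 5; DH5a: 1; W3110: 3.
Smallest is DH5a with 1 mismatch.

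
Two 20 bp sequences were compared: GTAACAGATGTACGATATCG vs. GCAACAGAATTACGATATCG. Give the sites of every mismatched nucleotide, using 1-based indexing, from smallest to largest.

Scanning 1-based: 2: T/C; 9: T/A; 10: G/T.

2, 9, 10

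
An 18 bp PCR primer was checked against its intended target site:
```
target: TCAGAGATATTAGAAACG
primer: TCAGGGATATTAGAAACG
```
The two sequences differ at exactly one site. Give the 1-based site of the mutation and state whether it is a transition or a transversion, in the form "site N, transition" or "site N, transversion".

The sequences differ only at site 5: A→G (purine→purine), a transition.

site 5, transition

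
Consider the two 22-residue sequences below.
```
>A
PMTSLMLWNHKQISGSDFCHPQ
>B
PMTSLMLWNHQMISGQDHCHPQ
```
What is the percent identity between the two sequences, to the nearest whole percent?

82%

Mismatches at positions 11, 12, 16, 18 (1-based): 4 of 22.
Identical positions: 18/22 = 81.82% → 82%.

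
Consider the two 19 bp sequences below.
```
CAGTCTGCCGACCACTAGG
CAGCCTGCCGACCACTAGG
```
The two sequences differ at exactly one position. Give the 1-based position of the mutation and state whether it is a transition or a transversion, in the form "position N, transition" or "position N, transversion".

The sequences differ only at position 4: T→C (pyrimidine→pyrimidine), a transition.

position 4, transition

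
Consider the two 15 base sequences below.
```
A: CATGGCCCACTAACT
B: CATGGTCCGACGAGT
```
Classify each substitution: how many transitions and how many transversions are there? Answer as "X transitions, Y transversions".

Transitions (purine↔purine or pyrimidine↔pyrimidine): 6 C→T, 9 A→G, 11 T→C, 12 A→G.
Transversions (purine↔pyrimidine): 10 C→A, 14 C→G.

4 transitions, 2 transversions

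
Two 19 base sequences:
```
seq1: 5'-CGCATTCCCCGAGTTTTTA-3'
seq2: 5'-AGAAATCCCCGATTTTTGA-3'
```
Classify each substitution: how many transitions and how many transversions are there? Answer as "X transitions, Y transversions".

Mismatches (1-based):
base 1: C→A (pyrimidine→purine, transversion)
base 3: C→A (pyrimidine→purine, transversion)
base 5: T→A (pyrimidine→purine, transversion)
base 13: G→T (purine→pyrimidine, transversion)
base 18: T→G (pyrimidine→purine, transversion)

0 transitions, 5 transversions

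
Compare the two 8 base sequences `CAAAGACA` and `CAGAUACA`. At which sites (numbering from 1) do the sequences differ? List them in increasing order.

3, 5

Scanning 1-based: 3: A/G; 5: G/U.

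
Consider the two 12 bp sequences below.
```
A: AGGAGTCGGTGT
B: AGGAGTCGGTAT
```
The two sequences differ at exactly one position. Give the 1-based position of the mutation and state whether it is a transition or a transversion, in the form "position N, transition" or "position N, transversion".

The sequences differ only at position 11: G→A (purine→purine), a transition.

position 11, transition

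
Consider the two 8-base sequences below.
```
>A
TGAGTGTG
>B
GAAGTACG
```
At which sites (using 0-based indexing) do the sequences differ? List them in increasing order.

0, 1, 5, 6

Scanning 0-based: 0: T/G; 1: G/A; 5: G/A; 6: T/C.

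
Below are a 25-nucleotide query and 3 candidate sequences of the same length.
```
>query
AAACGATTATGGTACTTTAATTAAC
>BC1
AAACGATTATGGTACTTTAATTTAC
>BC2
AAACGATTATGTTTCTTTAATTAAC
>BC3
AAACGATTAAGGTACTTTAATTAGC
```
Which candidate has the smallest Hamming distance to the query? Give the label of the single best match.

BC1

Hamming distances to query — BC1: 1; BC2: 2; BC3: 2.
Smallest is BC1 with 1 mismatch.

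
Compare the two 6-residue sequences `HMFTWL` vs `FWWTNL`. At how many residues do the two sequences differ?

Comparing position by position, 4 residues differ: 1 (H/F), 2 (M/W), 3 (F/W), 5 (W/N).

4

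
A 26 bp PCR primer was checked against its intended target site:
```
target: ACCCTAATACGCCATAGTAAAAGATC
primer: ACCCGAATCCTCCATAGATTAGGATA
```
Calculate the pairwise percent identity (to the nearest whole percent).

69%

8 positions differ (5, 9, 11, 18, 19, 20, 22, 26), so 18 of 26 match: 18/26 = 69.23%.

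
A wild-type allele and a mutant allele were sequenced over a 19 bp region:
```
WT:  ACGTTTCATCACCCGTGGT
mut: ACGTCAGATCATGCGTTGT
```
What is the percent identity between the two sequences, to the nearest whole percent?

Mismatches at positions 5, 6, 7, 12, 13, 17 (1-based): 6 of 19.
Identical positions: 13/19 = 68.42% → 68%.

68%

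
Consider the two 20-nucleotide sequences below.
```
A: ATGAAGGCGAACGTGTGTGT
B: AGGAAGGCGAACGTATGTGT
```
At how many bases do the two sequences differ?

2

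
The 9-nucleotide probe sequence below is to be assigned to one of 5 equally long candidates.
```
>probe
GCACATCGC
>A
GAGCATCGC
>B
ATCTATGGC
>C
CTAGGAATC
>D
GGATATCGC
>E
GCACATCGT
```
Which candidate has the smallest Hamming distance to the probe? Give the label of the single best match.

Hamming distances to probe — A: 2; B: 5; C: 7; D: 2; E: 1.
Smallest is E with 1 mismatch.

E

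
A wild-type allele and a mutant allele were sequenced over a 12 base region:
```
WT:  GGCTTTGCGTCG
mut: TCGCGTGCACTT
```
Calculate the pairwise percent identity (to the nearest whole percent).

Mismatches at positions 1, 2, 3, 4, 5, 9, 10, 11, 12 (1-based): 9 of 12.
Identical positions: 3/12 = 25% → 25%.

25%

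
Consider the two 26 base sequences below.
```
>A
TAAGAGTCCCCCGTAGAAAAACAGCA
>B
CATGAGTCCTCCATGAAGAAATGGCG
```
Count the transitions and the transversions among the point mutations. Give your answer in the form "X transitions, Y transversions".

9 transitions, 1 transversion

Mismatches (1-based):
position 1: T→C (pyrimidine→pyrimidine, transition)
position 3: A→T (purine→pyrimidine, transversion)
position 10: C→T (pyrimidine→pyrimidine, transition)
position 13: G→A (purine→purine, transition)
position 15: A→G (purine→purine, transition)
position 16: G→A (purine→purine, transition)
position 18: A→G (purine→purine, transition)
position 22: C→T (pyrimidine→pyrimidine, transition)
position 23: A→G (purine→purine, transition)
position 26: A→G (purine→purine, transition)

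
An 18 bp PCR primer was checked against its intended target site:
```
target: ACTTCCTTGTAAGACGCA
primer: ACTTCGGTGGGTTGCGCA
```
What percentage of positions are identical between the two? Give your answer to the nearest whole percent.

7 positions differ (6, 7, 10, 11, 12, 13, 14), so 11 of 18 match: 11/18 = 61.11%.

61%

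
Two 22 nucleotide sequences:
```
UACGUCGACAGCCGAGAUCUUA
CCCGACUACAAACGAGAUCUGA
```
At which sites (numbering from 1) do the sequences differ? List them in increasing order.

1, 2, 5, 7, 11, 12, 21

Differences at site 1 (U→C), site 2 (A→C), site 5 (U→A), site 7 (G→U), site 11 (G→A), site 12 (C→A), site 21 (U→G).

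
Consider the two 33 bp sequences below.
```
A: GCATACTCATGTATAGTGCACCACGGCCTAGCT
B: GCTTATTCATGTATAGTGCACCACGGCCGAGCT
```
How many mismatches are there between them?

3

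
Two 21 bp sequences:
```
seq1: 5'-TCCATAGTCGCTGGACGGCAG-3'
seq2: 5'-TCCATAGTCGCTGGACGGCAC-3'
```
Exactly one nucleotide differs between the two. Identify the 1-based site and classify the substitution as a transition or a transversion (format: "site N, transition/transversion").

site 21, transversion

The sequences differ only at site 21: G→C (purine→pyrimidine), a transversion.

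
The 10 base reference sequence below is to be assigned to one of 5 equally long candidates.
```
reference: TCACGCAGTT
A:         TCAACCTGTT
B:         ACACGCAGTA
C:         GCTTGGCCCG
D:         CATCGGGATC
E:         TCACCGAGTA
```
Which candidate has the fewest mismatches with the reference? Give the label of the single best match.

B

A differs at 3 positions; B differs at 2 positions; C differs at 8 positions; D differs at 7 positions; E differs at 3 positions. The closest is B.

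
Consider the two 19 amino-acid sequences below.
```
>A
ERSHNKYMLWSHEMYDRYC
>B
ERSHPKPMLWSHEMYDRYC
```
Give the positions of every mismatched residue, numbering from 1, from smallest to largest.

Scanning 1-based: 5: N/P; 7: Y/P.

5, 7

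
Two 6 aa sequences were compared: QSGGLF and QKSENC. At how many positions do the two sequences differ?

5

Comparing position by position, 5 positions differ: 2 (S/K), 3 (G/S), 4 (G/E), 5 (L/N), 6 (F/C).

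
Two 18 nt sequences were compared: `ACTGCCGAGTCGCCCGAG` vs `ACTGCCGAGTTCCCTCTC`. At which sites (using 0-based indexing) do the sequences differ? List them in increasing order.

10, 11, 14, 15, 16, 17

Differences at site 10 (C→T), site 11 (G→C), site 14 (C→T), site 15 (G→C), site 16 (A→T), site 17 (G→C).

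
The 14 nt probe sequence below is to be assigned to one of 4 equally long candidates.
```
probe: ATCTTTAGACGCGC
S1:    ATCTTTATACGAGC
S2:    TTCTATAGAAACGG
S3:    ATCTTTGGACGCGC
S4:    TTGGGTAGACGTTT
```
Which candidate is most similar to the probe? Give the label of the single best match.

Hamming distances to probe — S1: 2; S2: 5; S3: 1; S4: 7.
Smallest is S3 with 1 mismatch.

S3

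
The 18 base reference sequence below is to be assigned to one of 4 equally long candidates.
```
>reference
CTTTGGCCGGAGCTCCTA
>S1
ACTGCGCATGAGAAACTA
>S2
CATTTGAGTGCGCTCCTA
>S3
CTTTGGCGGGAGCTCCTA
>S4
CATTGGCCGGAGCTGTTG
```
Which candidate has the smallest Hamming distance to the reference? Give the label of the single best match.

S3

Hamming distances to reference — S1: 9; S2: 6; S3: 1; S4: 4.
Smallest is S3 with 1 mismatch.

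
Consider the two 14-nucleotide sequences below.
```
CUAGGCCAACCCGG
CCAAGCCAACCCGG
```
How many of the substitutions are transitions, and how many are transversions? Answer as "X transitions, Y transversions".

2 transitions, 0 transversions

Mismatches (1-based):
base 2: U→C (pyrimidine→pyrimidine, transition)
base 4: G→A (purine→purine, transition)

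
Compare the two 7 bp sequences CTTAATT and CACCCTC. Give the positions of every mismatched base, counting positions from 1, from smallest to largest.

2, 3, 4, 5, 7

Scanning 1-based: 2: T/A; 3: T/C; 4: A/C; 5: A/C; 7: T/C.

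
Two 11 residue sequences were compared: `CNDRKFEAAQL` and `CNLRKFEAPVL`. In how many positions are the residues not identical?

Comparing position by position, 3 positions differ: 3 (D/L), 9 (A/P), 10 (Q/V).

3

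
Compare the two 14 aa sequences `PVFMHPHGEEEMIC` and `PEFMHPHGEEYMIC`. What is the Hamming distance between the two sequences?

2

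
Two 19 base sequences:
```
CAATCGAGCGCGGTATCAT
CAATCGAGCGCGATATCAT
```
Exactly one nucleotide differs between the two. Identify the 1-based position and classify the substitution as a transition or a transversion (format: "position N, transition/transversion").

position 13, transition

Position 13 changes G→A. G is a purine and A is a purine, so this is a transition.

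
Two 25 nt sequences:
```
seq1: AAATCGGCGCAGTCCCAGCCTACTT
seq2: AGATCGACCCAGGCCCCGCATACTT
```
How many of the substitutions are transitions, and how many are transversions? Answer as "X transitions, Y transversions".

2 transitions, 4 transversions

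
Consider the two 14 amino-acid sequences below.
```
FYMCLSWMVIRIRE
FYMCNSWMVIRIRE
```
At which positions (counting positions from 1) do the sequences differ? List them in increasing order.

5

Scanning 1-based: 5: L/N.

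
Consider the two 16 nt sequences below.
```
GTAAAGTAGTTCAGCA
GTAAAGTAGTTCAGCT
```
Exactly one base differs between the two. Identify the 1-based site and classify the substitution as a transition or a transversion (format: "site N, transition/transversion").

site 16, transversion

Site 16 changes A→T. A is a purine and T is a pyrimidine, so this is a transversion.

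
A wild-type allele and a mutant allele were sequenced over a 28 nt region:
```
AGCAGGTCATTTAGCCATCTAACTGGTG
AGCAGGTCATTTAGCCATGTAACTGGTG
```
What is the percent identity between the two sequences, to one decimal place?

96.4%

1 position differs (19), so 27 of 28 match: 27/28 = 96.43%.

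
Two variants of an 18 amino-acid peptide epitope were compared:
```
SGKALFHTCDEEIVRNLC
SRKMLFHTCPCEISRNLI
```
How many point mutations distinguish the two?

Comparing position by position, 6 positions differ: 2 (G/R), 4 (A/M), 10 (D/P), 11 (E/C), 14 (V/S), 18 (C/I).

6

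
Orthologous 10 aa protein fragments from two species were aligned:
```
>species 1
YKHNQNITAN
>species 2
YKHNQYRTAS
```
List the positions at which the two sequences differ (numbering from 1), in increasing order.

6, 7, 10

Differences at position 6 (N→Y), position 7 (I→R), position 10 (N→S).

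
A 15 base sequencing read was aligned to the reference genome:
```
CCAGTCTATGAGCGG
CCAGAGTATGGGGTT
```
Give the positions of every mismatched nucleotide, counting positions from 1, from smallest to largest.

5, 6, 11, 13, 14, 15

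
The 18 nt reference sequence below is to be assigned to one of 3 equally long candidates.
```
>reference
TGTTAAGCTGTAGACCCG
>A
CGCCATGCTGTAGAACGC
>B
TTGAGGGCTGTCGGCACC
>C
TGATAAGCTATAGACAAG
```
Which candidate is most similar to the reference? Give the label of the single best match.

C

A differs at 7 bases; B differs at 9 bases; C differs at 4 bases. The closest is C.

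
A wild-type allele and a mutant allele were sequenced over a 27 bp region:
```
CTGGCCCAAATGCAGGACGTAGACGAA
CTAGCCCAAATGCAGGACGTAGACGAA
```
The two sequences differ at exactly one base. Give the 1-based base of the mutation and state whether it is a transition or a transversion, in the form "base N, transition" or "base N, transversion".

The sequences differ only at base 3: G→A (purine→purine), a transition.

base 3, transition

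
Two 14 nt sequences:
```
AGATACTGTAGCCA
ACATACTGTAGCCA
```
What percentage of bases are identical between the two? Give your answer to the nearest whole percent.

93%

Mismatch at position 2 (1-based): 1 of 14.
Identical positions: 13/14 = 92.86% → 93%.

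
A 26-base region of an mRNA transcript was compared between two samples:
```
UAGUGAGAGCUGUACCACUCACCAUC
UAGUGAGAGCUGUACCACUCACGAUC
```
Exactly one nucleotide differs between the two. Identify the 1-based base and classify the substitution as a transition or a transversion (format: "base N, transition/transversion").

base 23, transversion

The sequences differ only at base 23: C→G (pyrimidine→purine), a transversion.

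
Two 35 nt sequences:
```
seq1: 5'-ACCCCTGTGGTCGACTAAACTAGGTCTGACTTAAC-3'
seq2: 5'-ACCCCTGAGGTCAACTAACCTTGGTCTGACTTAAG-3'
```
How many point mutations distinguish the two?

The sequences differ at positions 8, 13, 19, 22, 35 (1-based) — 5 in total.

5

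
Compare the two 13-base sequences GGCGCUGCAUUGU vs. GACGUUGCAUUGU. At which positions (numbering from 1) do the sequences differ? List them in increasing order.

2, 5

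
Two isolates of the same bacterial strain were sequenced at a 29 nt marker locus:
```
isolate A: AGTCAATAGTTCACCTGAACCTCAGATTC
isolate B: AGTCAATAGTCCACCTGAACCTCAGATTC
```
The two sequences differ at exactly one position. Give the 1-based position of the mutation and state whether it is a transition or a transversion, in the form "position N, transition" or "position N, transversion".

The sequences differ only at position 11: T→C (pyrimidine→pyrimidine), a transition.

position 11, transition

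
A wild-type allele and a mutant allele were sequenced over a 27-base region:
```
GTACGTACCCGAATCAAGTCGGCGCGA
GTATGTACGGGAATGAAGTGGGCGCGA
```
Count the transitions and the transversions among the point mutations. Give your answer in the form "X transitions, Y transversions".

Transitions (purine↔purine or pyrimidine↔pyrimidine): 4 C→T.
Transversions (purine↔pyrimidine): 9 C→G, 10 C→G, 15 C→G, 20 C→G.

1 transition, 4 transversions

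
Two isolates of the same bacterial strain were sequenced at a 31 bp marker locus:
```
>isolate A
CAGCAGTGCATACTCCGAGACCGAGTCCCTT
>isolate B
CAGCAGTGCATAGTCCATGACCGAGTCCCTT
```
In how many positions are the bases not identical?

3

The sequences differ at positions 13, 17, 18 (1-based) — 3 in total.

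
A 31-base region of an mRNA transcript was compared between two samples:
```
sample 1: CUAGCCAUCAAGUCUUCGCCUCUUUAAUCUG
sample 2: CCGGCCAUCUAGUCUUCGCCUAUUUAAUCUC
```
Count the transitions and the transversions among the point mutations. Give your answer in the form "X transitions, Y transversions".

2 transitions, 3 transversions

Transitions (purine↔purine or pyrimidine↔pyrimidine): 2 U→C, 3 A→G.
Transversions (purine↔pyrimidine): 10 A→U, 22 C→A, 31 G→C.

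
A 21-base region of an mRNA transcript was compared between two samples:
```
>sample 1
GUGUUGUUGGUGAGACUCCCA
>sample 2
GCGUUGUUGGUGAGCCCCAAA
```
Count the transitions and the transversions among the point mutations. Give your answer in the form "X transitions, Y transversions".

2 transitions, 3 transversions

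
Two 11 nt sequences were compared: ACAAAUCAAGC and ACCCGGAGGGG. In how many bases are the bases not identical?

Comparing position by position, 8 bases differ: 3 (A/C), 4 (A/C), 5 (A/G), 6 (U/G), 7 (C/A), 8 (A/G), 9 (A/G), 11 (C/G).

8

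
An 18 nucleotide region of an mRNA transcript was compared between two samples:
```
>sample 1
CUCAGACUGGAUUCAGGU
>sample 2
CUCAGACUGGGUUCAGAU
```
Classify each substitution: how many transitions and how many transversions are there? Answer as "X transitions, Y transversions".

Transitions (purine↔purine or pyrimidine↔pyrimidine): 11 A→G, 17 G→A.
Transversions (purine↔pyrimidine): none.

2 transitions, 0 transversions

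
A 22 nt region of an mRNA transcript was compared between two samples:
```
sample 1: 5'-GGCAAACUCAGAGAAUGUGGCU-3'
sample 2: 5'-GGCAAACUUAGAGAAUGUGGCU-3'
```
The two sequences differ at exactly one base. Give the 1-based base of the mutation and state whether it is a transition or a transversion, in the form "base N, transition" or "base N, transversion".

base 9, transition

Base 9 changes C→U. C is a pyrimidine and U is a pyrimidine, so this is a transition.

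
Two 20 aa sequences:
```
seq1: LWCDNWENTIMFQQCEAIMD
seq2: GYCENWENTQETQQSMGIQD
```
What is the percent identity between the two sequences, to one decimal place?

10 positions differ (1, 2, 4, 10, 11, 12, 15, 16, 17, 19), so 10 of 20 match: 10/20 = 50%.

50.0%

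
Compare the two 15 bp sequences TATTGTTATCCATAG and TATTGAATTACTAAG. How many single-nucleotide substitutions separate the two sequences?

6

Mismatches (1-based): site 6: T→A; site 7: T→A; site 8: A→T; site 10: C→A; site 12: A→T; site 13: T→A.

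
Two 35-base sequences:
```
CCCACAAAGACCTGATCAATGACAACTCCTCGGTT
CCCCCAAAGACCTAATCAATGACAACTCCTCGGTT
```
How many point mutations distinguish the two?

2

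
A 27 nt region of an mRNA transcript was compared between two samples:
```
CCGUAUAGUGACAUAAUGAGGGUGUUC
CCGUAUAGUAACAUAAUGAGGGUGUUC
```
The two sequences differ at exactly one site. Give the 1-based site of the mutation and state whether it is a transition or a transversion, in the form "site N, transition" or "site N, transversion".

site 10, transition

Site 10 changes G→A. G is a purine and A is a purine, so this is a transition.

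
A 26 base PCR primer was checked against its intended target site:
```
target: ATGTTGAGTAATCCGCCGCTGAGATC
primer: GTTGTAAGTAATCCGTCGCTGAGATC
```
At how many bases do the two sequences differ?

5

The sequences differ at bases 1, 3, 4, 6, 16 (1-based) — 5 in total.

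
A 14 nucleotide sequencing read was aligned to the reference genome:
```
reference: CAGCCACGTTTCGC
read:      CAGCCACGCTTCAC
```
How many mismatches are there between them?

2

Comparing position by position, 2 positions differ: 9 (T/C), 13 (G/A).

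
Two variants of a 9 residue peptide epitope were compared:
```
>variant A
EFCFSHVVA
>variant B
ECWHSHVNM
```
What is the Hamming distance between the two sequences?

5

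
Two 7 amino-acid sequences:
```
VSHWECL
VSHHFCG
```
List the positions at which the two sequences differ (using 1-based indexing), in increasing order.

4, 5, 7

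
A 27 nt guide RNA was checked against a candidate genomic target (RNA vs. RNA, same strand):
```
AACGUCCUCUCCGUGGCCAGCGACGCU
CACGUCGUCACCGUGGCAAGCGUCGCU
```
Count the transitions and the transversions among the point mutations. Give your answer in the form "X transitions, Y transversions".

Mismatches (1-based):
position 1: A→C (purine→pyrimidine, transversion)
position 7: C→G (pyrimidine→purine, transversion)
position 10: U→A (pyrimidine→purine, transversion)
position 18: C→A (pyrimidine→purine, transversion)
position 23: A→U (purine→pyrimidine, transversion)

0 transitions, 5 transversions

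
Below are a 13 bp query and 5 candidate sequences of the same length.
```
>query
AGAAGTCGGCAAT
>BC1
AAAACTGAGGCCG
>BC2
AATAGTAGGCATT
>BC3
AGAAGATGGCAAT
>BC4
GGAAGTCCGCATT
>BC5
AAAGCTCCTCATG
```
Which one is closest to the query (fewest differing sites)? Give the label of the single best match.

BC3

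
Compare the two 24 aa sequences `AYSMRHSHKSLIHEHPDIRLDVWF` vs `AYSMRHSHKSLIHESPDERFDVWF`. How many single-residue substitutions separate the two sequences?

Comparing position by position, 3 positions differ: 15 (H/S), 18 (I/E), 20 (L/F).

3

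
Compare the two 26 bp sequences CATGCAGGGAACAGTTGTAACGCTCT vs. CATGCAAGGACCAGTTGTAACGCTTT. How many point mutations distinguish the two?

The sequences differ at bases 7, 11, 25 (1-based) — 3 in total.

3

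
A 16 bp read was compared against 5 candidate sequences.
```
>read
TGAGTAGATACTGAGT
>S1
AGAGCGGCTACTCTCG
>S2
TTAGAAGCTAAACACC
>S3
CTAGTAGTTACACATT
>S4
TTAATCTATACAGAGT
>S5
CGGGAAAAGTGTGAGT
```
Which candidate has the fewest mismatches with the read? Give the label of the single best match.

S1 differs at 8 bases; S2 differs at 8 bases; S3 differs at 6 bases; S4 differs at 5 bases; S5 differs at 7 bases. The closest is S4.

S4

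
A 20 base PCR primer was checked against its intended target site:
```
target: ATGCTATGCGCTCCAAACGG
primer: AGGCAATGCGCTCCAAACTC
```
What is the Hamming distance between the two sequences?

Comparing position by position, 4 sites differ: 2 (T/G), 5 (T/A), 19 (G/T), 20 (G/C).

4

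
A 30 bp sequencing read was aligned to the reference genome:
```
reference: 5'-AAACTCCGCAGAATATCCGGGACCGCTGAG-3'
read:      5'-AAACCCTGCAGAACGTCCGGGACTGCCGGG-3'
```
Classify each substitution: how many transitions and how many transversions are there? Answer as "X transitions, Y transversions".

7 transitions, 0 transversions

Transitions (purine↔purine or pyrimidine↔pyrimidine): 5 T→C, 7 C→T, 14 T→C, 15 A→G, 24 C→T, 27 T→C, 29 A→G.
Transversions (purine↔pyrimidine): none.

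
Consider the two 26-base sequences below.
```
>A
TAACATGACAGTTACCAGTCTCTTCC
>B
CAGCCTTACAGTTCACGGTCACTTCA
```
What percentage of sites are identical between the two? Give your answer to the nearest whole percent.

9 positions differ (1, 3, 5, 7, 14, 15, 17, 21, 26), so 17 of 26 match: 17/26 = 65.38%.

65%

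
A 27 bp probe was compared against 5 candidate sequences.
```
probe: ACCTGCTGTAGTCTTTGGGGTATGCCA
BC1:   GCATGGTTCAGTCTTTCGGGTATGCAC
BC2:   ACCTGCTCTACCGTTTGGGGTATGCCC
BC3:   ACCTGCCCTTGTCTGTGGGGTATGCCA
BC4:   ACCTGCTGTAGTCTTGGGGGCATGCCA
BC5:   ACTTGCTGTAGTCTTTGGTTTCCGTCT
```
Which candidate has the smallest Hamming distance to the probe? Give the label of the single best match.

BC4

BC1 differs at 8 positions; BC2 differs at 5 positions; BC3 differs at 4 positions; BC4 differs at 2 positions; BC5 differs at 7 positions. The closest is BC4.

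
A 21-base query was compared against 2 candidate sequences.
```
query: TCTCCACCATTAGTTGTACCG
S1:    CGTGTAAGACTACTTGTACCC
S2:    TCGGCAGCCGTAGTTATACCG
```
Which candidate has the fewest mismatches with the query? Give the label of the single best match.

S2

Hamming distances to query — S1: 9; S2: 6.
Smallest is S2 with 6 mismatches.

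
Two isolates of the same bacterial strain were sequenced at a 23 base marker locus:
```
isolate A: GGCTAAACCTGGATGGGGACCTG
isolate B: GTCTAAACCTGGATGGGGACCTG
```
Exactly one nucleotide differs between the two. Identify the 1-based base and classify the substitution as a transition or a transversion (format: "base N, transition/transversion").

base 2, transversion

The sequences differ only at base 2: G→T (purine→pyrimidine), a transversion.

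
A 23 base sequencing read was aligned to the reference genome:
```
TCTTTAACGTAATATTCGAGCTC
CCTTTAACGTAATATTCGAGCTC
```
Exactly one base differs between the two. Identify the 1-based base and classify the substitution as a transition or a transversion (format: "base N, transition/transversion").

The sequences differ only at base 1: T→C (pyrimidine→pyrimidine), a transition.

base 1, transition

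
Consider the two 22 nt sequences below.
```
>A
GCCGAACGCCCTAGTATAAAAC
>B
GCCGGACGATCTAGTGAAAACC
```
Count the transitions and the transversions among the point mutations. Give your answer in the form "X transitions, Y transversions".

Mismatches (1-based):
site 5: A→G (purine→purine, transition)
site 9: C→A (pyrimidine→purine, transversion)
site 10: C→T (pyrimidine→pyrimidine, transition)
site 16: A→G (purine→purine, transition)
site 17: T→A (pyrimidine→purine, transversion)
site 21: A→C (purine→pyrimidine, transversion)

3 transitions, 3 transversions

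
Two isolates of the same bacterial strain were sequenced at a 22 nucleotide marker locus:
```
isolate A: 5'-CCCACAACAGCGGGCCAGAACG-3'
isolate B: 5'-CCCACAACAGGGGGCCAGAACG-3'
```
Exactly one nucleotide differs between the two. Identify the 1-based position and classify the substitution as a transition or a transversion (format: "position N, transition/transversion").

The sequences differ only at position 11: C→G (pyrimidine→purine), a transversion.

position 11, transversion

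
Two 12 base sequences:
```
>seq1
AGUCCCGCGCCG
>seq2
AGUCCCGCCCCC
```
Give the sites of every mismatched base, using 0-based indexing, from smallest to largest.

8, 11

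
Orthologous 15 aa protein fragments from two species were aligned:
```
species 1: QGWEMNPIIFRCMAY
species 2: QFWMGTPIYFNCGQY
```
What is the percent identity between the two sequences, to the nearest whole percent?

47%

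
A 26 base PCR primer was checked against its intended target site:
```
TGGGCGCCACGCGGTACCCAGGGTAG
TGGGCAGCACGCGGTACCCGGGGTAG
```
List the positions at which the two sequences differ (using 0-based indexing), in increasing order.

5, 6, 19

Differences at position 5 (G→A), position 6 (C→G), position 19 (A→G).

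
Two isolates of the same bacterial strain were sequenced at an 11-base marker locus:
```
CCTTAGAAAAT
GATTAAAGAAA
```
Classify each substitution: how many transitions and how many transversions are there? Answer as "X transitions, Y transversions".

2 transitions, 3 transversions

Mismatches (1-based):
position 1: C→G (pyrimidine→purine, transversion)
position 2: C→A (pyrimidine→purine, transversion)
position 6: G→A (purine→purine, transition)
position 8: A→G (purine→purine, transition)
position 11: T→A (pyrimidine→purine, transversion)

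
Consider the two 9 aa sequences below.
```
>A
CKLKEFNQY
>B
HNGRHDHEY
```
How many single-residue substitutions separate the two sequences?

The sequences differ at residues 1, 2, 3, 4, 5, 6, 7, 8 (1-based) — 8 in total.

8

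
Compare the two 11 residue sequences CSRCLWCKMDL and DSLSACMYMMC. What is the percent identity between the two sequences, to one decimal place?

18.2%

Mismatches at positions 1, 3, 4, 5, 6, 7, 8, 10, 11 (1-based): 9 of 11.
Identical positions: 2/11 = 18.18% → 18.2%.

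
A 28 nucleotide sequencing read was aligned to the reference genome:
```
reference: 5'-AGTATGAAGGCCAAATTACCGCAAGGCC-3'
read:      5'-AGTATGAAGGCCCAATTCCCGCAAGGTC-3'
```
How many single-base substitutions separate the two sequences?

The sequences differ at sites 13, 18, 27 (1-based) — 3 in total.

3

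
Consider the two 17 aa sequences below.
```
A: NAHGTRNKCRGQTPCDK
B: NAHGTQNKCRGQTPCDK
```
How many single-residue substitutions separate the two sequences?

The sequences differ at positions 6 (1-based) — 1 in total.

1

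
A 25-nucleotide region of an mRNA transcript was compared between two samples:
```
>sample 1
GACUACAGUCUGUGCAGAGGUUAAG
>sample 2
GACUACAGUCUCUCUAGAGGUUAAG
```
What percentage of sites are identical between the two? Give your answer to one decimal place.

88.0%

3 positions differ (12, 14, 15), so 22 of 25 match: 22/25 = 88%.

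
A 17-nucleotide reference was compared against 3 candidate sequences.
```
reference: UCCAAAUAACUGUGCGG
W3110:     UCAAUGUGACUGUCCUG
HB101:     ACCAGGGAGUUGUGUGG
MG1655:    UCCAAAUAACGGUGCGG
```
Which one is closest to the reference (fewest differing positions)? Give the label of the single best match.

W3110 differs at 6 positions; HB101 differs at 7 positions; MG1655 differs at 1 position. The closest is MG1655.

MG1655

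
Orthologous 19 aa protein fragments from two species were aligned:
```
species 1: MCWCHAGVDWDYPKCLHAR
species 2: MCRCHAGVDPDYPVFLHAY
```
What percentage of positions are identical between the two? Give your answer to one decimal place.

73.7%

5 positions differ (3, 10, 14, 15, 19), so 14 of 19 match: 14/19 = 73.68%.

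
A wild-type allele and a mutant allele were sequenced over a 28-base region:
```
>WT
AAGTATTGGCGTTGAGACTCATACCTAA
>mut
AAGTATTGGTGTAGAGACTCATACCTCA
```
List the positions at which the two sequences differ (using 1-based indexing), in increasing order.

Scanning 1-based: 10: C/T; 13: T/A; 27: A/C.

10, 13, 27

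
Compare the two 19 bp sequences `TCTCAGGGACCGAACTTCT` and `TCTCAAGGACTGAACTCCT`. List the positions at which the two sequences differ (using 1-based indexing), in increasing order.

Differences at position 6 (G→A), position 11 (C→T), position 17 (T→C).

6, 11, 17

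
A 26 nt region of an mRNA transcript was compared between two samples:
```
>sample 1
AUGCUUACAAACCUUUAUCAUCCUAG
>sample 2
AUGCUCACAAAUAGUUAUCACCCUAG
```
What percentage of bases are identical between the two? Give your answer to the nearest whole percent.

81%

Mismatches at positions 6, 12, 13, 14, 21 (1-based): 5 of 26.
Identical positions: 21/26 = 80.77% → 81%.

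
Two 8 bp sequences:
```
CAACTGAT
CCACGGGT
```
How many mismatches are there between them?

Comparing position by position, 3 positions differ: 2 (A/C), 5 (T/G), 7 (A/G).

3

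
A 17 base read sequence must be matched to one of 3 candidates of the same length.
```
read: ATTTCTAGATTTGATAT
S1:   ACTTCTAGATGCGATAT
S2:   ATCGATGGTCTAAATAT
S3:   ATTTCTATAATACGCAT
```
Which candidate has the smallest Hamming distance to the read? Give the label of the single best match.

S1 differs at 3 bases; S2 differs at 8 bases; S3 differs at 6 bases. The closest is S1.

S1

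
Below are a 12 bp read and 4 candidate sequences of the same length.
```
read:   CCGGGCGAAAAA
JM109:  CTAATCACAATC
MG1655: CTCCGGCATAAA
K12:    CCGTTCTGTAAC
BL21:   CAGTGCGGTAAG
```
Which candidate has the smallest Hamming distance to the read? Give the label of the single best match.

BL21

JM109 differs at 8 positions; MG1655 differs at 6 positions; K12 differs at 6 positions; BL21 differs at 5 positions. The closest is BL21.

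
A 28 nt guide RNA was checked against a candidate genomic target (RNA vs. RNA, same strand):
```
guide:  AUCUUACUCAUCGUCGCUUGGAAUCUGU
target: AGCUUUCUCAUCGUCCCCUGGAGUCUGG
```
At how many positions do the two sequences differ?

6

Comparing position by position, 6 positions differ: 2 (U/G), 6 (A/U), 16 (G/C), 18 (U/C), 23 (A/G), 28 (U/G).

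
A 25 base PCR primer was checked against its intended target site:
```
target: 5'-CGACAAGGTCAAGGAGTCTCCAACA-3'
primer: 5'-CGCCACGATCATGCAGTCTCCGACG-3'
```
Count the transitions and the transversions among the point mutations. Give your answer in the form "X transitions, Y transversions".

Mismatches (1-based):
site 3: A→C (purine→pyrimidine, transversion)
site 6: A→C (purine→pyrimidine, transversion)
site 8: G→A (purine→purine, transition)
site 12: A→T (purine→pyrimidine, transversion)
site 14: G→C (purine→pyrimidine, transversion)
site 22: A→G (purine→purine, transition)
site 25: A→G (purine→purine, transition)

3 transitions, 4 transversions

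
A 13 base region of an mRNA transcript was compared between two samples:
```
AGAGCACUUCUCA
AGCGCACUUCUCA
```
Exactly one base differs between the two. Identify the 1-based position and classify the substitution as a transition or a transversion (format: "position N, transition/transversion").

position 3, transversion

The sequences differ only at position 3: A→C (purine→pyrimidine), a transversion.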